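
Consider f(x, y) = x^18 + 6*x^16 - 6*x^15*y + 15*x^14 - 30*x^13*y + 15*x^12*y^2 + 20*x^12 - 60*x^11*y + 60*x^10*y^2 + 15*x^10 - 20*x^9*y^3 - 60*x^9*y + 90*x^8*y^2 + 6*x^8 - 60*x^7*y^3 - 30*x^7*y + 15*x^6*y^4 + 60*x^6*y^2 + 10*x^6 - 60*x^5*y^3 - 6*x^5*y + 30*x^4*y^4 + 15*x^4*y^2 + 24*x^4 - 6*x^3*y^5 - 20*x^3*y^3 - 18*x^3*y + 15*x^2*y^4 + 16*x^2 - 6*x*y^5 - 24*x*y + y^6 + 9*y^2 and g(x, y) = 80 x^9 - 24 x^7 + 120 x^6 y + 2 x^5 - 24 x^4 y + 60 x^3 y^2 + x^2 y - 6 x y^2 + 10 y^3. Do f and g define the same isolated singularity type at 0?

The Hessian of f at 0 is [[32, -24], [-24, 18]] with rank 1, so corank 1. A Groebner basis of the Jacobian ideal J(f) in C{x,y} is {x*y^2 + 64*x/27 - 16*y/9, 256*x/81 + y^3 - 64*y/27, x^2 - 3*x*y/2 + 9*y^2/16}; counting standard monomials gives mu = 5. Corank 1: A-series; mu = 5 gives A_5. The Hessian of g at 0 is [[0, 0], [0, 0]] with rank 0, so corank 2. A Groebner basis of the Jacobian ideal J(g) in C{x,y} is {y^3, x^2 - 6*y^2, x*y - 3*y^2}; counting standard monomials gives mu = 4. Corank 2; j^3 = y*(x^2 - 6*x*y + 10*y^2) splits into three distinct lines over C (the quadratic factor has nonzero discriminant), so D_4. f is A_5 but g is D_4, hence not right-equivalent.

No.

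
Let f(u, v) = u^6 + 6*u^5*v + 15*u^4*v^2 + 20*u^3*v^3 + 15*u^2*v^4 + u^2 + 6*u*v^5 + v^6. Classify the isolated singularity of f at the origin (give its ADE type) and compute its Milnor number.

The Hessian of f at 0 has rank 1. Corank 1: A-series; mu = 5 gives A_5.

Type A_{5}, Milnor number mu = 5.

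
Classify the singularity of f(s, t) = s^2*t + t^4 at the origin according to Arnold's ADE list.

The Hessian of f at 0 has rank 0. Corank 2; j^3 = s^2*t has shape L^2 M (L != M), so D-series; mu = 5 gives D_5.

D_5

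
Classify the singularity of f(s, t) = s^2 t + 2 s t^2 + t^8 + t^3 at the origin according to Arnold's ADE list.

The Hessian of f at 0 has rank 0. Corank 2; j^3 = t*(s + t)^2 has shape L^2 M (L != M), so D-series; mu = 9 gives D_9.

D_{9}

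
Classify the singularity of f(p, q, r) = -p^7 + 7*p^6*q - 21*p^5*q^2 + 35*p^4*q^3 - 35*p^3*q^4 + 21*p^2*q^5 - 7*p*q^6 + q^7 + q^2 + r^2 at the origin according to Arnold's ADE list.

A_{6}

The Hessian of f at 0 is [[0, 0, 0], [0, 2, 0], [0, 0, 2]] with rank 2, so corank 1. A Groebner basis of the Jacobian ideal J(f) in C{p,q,r} is {p^6, q, r}; counting standard monomials gives mu = 6. Corank 1: A-series; mu = 6 gives A_6.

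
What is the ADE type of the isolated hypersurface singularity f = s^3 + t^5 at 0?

E_{8}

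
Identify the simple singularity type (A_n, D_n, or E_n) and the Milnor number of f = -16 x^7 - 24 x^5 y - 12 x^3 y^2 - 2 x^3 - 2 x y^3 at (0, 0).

The Hessian of f at 0 has rank 0. Corank 2; j^3 = -2*x^3 is a perfect cube, so E-series; the 4-jet and mu = 7 give E_7.

Type E7, Milnor number mu = 7.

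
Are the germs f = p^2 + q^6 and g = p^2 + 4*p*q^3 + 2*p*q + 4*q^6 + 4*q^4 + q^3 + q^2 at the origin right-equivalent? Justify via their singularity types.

No.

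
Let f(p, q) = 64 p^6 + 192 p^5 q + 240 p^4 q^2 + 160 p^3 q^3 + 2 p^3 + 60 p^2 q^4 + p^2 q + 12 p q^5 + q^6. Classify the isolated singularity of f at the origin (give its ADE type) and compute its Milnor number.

Type D7, Milnor number mu = 7.

The Hessian of f at 0 has rank 0. Corank 2; j^3 = p^2*(2*p + q) has shape L^2 M (L != M), so D-series; mu = 7 gives D_7.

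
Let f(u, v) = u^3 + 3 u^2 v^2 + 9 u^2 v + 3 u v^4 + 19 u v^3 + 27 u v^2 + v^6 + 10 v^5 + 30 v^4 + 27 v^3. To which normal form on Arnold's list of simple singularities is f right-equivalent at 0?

E_{7}

The Hessian of f at 0 is [[0, 0], [0, 0]] with rank 0, so corank 2. A Groebner basis of the Jacobian ideal J(f) in C{u,v} is {-u^2 - 6*u*v + v^4 - v^3/3 - 9*v^2, u^3 + 24*u^2 + 144*u*v + 35*v^3 + 216*v^2, u^2*v - 17*u^2/3 - 34*u*v - 98*v^3/9 - 51*v^2, u^2 + u*v^2 + 6*u*v + 10*v^3/3 + 9*v^2}; counting standard monomials gives mu = 7. Corank 2; j^3 = (u + 3*v)^3 is a perfect cube, so E-series; the 4-jet and mu = 7 give E_7.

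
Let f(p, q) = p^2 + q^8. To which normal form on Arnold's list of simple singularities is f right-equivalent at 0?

A_7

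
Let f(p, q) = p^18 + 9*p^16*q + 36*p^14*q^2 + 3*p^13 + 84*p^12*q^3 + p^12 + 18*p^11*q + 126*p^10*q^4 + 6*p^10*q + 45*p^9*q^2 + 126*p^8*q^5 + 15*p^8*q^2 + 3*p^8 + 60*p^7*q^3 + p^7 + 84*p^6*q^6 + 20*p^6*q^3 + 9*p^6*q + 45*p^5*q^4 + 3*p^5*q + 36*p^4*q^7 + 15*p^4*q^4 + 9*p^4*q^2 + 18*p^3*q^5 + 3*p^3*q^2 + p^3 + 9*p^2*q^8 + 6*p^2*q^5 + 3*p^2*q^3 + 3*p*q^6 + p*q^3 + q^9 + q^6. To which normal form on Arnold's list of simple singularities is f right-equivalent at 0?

E7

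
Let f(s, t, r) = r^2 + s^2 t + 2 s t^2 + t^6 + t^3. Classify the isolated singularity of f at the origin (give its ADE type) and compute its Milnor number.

Type D_7, Milnor number mu = 7.

The Hessian of f at 0 has rank 1. Corank 2; j^3 = t*(s + t)^2 has shape L^2 M (L != M), so D-series; mu = 7 gives D_7.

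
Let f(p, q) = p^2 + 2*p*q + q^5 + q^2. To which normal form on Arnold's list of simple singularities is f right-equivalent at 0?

A_{4}

The Hessian of f at 0 has rank 1. Corank 1: A-series; mu = 4 gives A_4.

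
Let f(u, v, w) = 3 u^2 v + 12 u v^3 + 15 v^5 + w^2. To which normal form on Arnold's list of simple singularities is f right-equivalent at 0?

The Hessian of f at 0 is [[0, 0, 0], [0, 0, 0], [0, 0, 2]] with rank 1, so corank 2. A Groebner basis of the Jacobian ideal J(f) in C{u,v,w} is {u^3, u^2*v, -2*u^2 + u*v^2, u*v/2 + v^3, w}; counting standard monomials gives mu = 6. Corank 2; j^3 = 3*u^2*v has shape L^2 M (L != M), so D-series; mu = 6 gives D_6.

D_6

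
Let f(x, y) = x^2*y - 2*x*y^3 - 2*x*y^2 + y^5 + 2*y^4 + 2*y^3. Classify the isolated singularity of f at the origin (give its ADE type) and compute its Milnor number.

Type D_4, Milnor number mu = 4.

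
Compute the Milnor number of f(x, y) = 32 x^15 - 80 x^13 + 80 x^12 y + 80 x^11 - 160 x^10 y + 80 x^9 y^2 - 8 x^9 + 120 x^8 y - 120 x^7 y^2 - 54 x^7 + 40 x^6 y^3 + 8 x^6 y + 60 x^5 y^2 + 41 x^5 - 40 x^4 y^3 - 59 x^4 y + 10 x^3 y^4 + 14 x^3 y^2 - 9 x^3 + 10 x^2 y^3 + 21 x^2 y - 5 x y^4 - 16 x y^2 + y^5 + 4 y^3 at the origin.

6

The Hessian of f at 0 is [[0, 0], [0, 0]] with rank 0, so corank 2. A Groebner basis of the Jacobian ideal J(f) in C{x,y} is {-243*x*y/91 + y^4 + 162*y^2/91, x*y^2 - 2*y^3/3, x^2 - 359*x*y/273 + 118*y^2/273}; counting standard monomials gives mu = 6. Corank 2; j^3 = -(x - y)*(3*x - 2*y)^2 has shape L^2 M (L != M), so D-series; mu = 6 gives D_6.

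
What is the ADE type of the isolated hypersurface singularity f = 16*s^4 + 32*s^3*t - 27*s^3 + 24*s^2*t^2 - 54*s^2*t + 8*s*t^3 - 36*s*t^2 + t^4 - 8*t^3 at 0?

The Hessian of f at 0 is [[0, 0], [0, 0]] with rank 0, so corank 2. A Groebner basis of the Jacobian ideal J(f) in C{s,t} is {t^4, s*t^2 + 11*t^3/18, s^2 + 4*s*t/3 + 4*t^2/9}; counting standard monomials gives mu = 6. Corank 2; j^3 = -(3*s + 2*t)^3 is a perfect cube, so E-series; the 4-jet and mu = 6 give E_6.

E_6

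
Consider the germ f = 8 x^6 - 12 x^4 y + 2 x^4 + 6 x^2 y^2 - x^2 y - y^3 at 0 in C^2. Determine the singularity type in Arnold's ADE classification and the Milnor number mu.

Type D_4, Milnor number mu = 4.

The Hessian of f at 0 has rank 0. Corank 2; j^3 = -y*(x^2 + y^2) splits into three distinct lines over C (the quadratic factor has nonzero discriminant), so D_4.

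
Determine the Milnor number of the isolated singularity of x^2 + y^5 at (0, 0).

4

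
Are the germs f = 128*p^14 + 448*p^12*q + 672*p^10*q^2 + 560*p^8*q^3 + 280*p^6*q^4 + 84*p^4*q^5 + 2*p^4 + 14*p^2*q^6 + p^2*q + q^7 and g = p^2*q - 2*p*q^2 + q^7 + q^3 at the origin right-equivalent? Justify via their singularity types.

Yes.

The Hessian of f at 0 has rank 0. Corank 2; j^3 = p^2*q has shape L^2 M (L != M), so D-series; mu = 8 gives D_8. The Hessian of g at 0 has rank 0. Corank 2; j^3 = q*(p - q)^2 has shape L^2 M (L != M), so D-series; mu = 8 gives D_8. Both have type D_8, hence right-equivalent.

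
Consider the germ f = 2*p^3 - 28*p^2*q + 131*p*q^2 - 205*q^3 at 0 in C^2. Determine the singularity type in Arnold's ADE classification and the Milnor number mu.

The Hessian of f at 0 has rank 0. Corank 2; j^3 = (p - 5*q)*(2*p^2 - 18*p*q + 41*q^2) splits into three distinct lines over C (the quadratic factor has nonzero discriminant), so D_4.

Type D_{4}, Milnor number mu = 4.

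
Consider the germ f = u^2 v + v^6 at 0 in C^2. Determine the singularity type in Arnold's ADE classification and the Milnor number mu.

Type D7, Milnor number mu = 7.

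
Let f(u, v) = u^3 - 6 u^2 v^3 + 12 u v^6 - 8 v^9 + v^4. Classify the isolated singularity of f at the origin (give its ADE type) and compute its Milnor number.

The Hessian of f at 0 is [[0, 0], [0, 0]] with rank 0, so corank 2. A Groebner basis of the Jacobian ideal J(f) in C{u,v} is {v^3, u^2}; counting standard monomials gives mu = 6. Corank 2; j^3 = u^3 is a perfect cube, so E-series; the 4-jet and mu = 6 give E_6.

Type E_6, Milnor number mu = 6.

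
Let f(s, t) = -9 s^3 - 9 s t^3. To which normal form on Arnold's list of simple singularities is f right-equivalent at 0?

E_7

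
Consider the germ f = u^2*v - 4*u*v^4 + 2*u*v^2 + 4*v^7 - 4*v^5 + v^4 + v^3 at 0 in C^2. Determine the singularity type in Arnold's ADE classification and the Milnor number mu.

Type D5, Milnor number mu = 5.

The Hessian of f at 0 has rank 0. Corank 2; j^3 = v*(u + v)^2 has shape L^2 M (L != M), so D-series; mu = 5 gives D_5.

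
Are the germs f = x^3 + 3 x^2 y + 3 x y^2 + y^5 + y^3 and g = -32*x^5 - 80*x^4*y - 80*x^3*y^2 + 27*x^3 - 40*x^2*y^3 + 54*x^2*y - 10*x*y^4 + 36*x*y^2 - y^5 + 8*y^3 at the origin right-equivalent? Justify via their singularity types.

The Hessian of f at 0 is [[0, 0], [0, 0]] with rank 0, so corank 2. A Groebner basis of the Jacobian ideal J(f) in C{x,y} is {y^4, x^2 + 2*x*y + y^2}; counting standard monomials gives mu = 8. Corank 2; j^3 = (x + y)^3 is a perfect cube, so E-series; the 5-jet and mu = 8 give E_8. The Hessian of g at 0 is [[0, 0], [0, 0]] with rank 0, so corank 2. A Groebner basis of the Jacobian ideal J(g) in C{x,y} is {y^5, x*y^3 + 5*y^4/8, x^2 + 4*x*y/3 + 4*y^2/9}; counting standard monomials gives mu = 8. Corank 2; j^3 = (3*x + 2*y)^3 is a perfect cube, so E-series; the 5-jet and mu = 8 give E_8. Both have type E_8, hence right-equivalent.

Yes.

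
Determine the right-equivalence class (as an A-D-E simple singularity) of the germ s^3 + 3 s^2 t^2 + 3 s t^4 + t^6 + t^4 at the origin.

The Hessian of f at 0 is [[0, 0], [0, 0]] with rank 0, so corank 2. A Groebner basis of the Jacobian ideal J(f) in C{s,t} is {s^3, s^2*t, s^2/2 + s*t^2, t^3}; counting standard monomials gives mu = 6. Corank 2; j^3 = s^3 is a perfect cube, so E-series; the 4-jet and mu = 6 give E_6.

E6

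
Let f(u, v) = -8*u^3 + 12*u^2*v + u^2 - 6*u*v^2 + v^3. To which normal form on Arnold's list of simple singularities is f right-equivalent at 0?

A2

The Hessian of f at 0 has rank 1. Corank 1: A-series; mu = 2 gives A_2.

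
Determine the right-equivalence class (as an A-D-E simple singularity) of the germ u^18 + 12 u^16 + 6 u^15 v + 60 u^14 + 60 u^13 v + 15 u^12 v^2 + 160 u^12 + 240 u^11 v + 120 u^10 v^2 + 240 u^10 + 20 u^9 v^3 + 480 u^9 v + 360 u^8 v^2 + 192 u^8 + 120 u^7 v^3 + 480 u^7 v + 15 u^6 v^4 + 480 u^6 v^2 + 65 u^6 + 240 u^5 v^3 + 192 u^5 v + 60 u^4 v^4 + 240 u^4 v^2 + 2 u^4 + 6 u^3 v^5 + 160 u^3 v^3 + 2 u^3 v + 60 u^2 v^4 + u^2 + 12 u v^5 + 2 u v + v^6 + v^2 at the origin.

The Hessian of f at 0 has rank 1. Corank 1: A-series; mu = 5 gives A_5.

A_{5}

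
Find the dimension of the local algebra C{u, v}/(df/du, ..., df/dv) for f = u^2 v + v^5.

The Hessian of f at 0 has rank 0. Corank 2; j^3 = u^2*v has shape L^2 M (L != M), so D-series; mu = 6 gives D_6.

6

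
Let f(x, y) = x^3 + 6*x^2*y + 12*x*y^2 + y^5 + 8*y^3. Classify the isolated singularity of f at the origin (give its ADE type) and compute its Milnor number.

Type E_8, Milnor number mu = 8.

The Hessian of f at 0 has rank 0. Corank 2; j^3 = (x + 2*y)^3 is a perfect cube, so E-series; the 5-jet and mu = 8 give E_8.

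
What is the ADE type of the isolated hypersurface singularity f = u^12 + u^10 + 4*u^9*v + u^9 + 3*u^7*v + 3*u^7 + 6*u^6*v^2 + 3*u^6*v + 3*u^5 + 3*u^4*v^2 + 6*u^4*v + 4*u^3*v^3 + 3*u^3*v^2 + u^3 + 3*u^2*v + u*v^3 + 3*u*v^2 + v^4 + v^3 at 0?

The Hessian of f at 0 has rank 0. Corank 2; j^3 = (u + v)^3 is a perfect cube, so E-series; the 4-jet and mu = 7 give E_7.

E_{7}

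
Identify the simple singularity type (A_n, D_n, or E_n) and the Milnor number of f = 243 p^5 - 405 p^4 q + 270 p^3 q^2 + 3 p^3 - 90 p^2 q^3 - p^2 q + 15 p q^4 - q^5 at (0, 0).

Type D_{6}, Milnor number mu = 6.

The Hessian of f at 0 has rank 0. Corank 2; j^3 = p^2*(3*p - q) has shape L^2 M (L != M), so D-series; mu = 6 gives D_6.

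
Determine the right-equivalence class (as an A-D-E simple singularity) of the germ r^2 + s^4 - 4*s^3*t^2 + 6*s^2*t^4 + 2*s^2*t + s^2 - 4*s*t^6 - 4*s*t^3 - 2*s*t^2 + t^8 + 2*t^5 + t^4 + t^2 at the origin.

A_{1}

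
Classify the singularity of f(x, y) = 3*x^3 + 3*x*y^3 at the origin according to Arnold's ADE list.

E7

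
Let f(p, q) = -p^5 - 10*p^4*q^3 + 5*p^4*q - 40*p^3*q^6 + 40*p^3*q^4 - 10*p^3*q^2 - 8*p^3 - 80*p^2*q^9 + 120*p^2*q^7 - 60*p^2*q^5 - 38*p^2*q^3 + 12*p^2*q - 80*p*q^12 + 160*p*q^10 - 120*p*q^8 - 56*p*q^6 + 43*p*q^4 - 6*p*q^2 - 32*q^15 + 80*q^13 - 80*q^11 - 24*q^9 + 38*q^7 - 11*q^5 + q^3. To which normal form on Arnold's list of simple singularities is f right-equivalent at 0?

The Hessian of f at 0 has rank 0. Corank 2; j^3 = -(2*p - q)^3 is a perfect cube, so E-series; the 5-jet and mu = 8 give E_8.

E8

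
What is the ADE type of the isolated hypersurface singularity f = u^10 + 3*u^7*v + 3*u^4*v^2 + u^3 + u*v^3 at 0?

E_{7}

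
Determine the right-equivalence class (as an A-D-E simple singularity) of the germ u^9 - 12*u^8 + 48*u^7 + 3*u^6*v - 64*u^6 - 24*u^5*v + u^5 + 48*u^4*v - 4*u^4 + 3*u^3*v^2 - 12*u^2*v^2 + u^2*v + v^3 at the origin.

D_{4}

The Hessian of f at 0 is [[0, 0], [0, 0]] with rank 0, so corank 2. A Groebner basis of the Jacobian ideal J(f) in C{u,v} is {v^3, u^2 + 3*v^2, u*v}; counting standard monomials gives mu = 4. Corank 2; j^3 = v*(u^2 + v^2) splits into three distinct lines over C (the quadratic factor has nonzero discriminant), so D_4.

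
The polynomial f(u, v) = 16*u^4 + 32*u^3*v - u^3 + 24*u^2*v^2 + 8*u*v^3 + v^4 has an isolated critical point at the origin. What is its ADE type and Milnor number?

The Hessian of f at 0 has rank 0. Corank 2; j^3 = -u^3 is a perfect cube, so E-series; the 4-jet and mu = 6 give E_6.

Type E_{6}, Milnor number mu = 6.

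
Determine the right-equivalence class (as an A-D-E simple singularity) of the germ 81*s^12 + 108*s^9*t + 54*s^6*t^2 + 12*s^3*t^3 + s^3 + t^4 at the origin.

The Hessian of f at 0 is [[0, 0], [0, 0]] with rank 0, so corank 2. A Groebner basis of the Jacobian ideal J(f) in C{s,t} is {t^3, s^2}; counting standard monomials gives mu = 6. Corank 2; j^3 = s^3 is a perfect cube, so E-series; the 4-jet and mu = 6 give E_6.

E_{6}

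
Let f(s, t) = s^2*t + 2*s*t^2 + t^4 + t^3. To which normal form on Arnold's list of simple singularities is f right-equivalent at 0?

D5

The Hessian of f at 0 is [[0, 0], [0, 0]] with rank 0, so corank 2. A Groebner basis of the Jacobian ideal J(f) in C{s,t} is {s^3 - s^2/4 + t^2/4, s^2/4 + t^3 - t^2/4, s*t + t^2}; counting standard monomials gives mu = 5. Corank 2; j^3 = t*(s + t)^2 has shape L^2 M (L != M), so D-series; mu = 5 gives D_5.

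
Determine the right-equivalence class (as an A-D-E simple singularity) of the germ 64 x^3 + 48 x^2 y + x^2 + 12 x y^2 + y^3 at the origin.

The Hessian of f at 0 has rank 1. Corank 1: A-series; mu = 2 gives A_2.

A_2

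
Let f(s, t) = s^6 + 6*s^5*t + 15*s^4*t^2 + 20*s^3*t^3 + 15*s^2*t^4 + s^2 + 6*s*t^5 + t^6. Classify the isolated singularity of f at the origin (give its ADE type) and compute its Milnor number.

The Hessian of f at 0 has rank 1. Corank 1: A-series; mu = 5 gives A_5.

Type A_5, Milnor number mu = 5.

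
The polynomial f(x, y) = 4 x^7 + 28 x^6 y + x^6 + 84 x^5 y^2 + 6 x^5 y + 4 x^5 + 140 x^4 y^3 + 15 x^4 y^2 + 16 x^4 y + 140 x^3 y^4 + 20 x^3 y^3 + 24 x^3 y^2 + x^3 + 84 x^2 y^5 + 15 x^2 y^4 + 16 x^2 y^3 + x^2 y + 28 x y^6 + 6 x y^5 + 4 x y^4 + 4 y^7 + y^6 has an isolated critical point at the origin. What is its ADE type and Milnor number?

Type D_{7}, Milnor number mu = 7.

The Hessian of f at 0 has rank 0. Corank 2; j^3 = x^2*(x + y) has shape L^2 M (L != M), so D-series; mu = 7 gives D_7.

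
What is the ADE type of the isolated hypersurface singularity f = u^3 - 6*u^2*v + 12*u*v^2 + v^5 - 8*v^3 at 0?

The Hessian of f at 0 has rank 0. Corank 2; j^3 = (u - 2*v)^3 is a perfect cube, so E-series; the 5-jet and mu = 8 give E_8.

E_8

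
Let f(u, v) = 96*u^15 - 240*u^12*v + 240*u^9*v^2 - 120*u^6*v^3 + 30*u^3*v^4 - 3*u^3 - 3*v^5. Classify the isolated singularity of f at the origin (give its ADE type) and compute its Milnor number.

Type E8, Milnor number mu = 8.

The Hessian of f at 0 has rank 0. Corank 2; j^3 = -3*u^3 is a perfect cube, so E-series; the 5-jet and mu = 8 give E_8.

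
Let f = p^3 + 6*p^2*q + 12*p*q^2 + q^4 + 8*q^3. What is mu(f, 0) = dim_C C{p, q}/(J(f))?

The Hessian of f at 0 has rank 0. Corank 2; j^3 = (p + 2*q)^3 is a perfect cube, so E-series; the 4-jet and mu = 6 give E_6.

6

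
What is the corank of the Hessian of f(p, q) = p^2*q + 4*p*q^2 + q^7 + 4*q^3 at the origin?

2

Hessian at 0 has rank 0.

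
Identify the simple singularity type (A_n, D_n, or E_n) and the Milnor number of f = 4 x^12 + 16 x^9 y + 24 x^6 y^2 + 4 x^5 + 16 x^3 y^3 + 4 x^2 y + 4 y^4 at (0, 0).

Type D5, Milnor number mu = 5.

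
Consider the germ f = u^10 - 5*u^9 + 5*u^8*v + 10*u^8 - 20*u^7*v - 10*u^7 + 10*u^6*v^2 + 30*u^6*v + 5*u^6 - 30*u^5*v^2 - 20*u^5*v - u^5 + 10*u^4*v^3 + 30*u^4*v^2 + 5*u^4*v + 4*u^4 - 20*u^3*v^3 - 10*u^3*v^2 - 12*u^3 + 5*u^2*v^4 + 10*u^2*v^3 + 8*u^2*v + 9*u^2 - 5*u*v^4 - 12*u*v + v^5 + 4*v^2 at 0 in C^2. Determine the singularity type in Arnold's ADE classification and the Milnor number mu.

Type A_4, Milnor number mu = 4.

The Hessian of f at 0 has rank 1. Corank 1: A-series; mu = 4 gives A_4.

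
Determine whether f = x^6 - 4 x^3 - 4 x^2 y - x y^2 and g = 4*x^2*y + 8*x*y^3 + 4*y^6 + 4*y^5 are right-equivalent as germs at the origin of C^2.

The Hessian of f at 0 is [[0, 0], [0, 0]] with rank 0, so corank 2. A Groebner basis of the Jacobian ideal J(f) in C{x,y} is {32*x*y/3 + y^5 + 16*y^2/3, x*y^2 + y^3/2, x^2 + x*y/2}; counting standard monomials gives mu = 7. Corank 2; j^3 = -x*(2*x + y)^2 has shape L^2 M (L != M), so D-series; mu = 7 gives D_7. The Hessian of g at 0 is [[0, 0], [0, 0]] with rank 0, so corank 2. A Groebner basis of the Jacobian ideal J(g) in C{x,y} is {x^3, x^2*y + x^2/6 + x*y^2/6, x*y + y^3}; counting standard monomials gives mu = 7. Corank 2; j^3 = 4*x^2*y has shape L^2 M (L != M), so D-series; mu = 7 gives D_7. Both have type D_7, hence right-equivalent.

Yes.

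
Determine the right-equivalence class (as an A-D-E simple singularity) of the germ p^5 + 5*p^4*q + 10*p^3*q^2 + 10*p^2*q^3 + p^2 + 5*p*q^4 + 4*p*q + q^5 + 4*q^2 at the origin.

The Hessian of f at 0 has rank 1. Corank 1: A-series; mu = 4 gives A_4.

A_{4}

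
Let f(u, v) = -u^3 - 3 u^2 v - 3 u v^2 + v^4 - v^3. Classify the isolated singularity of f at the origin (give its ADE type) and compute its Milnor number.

Type E6, Milnor number mu = 6.

The Hessian of f at 0 is [[0, 0], [0, 0]] with rank 0, so corank 2. A Groebner basis of the Jacobian ideal J(f) in C{u,v} is {v^3, u^2 + 2*u*v + v^2}; counting standard monomials gives mu = 6. Corank 2; j^3 = -(u + v)^3 is a perfect cube, so E-series; the 4-jet and mu = 6 give E_6.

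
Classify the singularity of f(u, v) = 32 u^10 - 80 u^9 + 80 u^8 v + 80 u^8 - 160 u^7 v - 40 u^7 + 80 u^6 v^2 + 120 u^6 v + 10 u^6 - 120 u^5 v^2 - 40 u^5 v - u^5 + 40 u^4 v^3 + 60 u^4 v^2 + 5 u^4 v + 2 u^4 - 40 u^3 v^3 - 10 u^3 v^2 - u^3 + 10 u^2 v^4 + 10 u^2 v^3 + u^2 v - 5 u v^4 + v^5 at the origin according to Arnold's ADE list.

D_{6}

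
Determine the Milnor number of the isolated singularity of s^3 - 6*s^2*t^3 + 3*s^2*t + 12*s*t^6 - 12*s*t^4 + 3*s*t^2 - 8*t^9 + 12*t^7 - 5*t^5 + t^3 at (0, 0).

8

The Hessian of f at 0 is [[0, 0], [0, 0]] with rank 0, so corank 2. A Groebner basis of the Jacobian ideal J(f) in C{s,t} is {-s^2/4 + s*t^3 - s*t/2 - t^2/4, t^4, s^3 - 3*s*t^2 - 2*t^3, s^2*t + 2*s*t^2 + t^3}; counting standard monomials gives mu = 8. Corank 2; j^3 = (s + t)^3 is a perfect cube, so E-series; the 5-jet and mu = 8 give E_8.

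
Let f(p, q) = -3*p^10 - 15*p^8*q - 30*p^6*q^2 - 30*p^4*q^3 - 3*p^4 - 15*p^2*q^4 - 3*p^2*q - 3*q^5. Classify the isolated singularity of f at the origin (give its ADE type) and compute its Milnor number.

Type D6, Milnor number mu = 6.

The Hessian of f at 0 is [[0, 0], [0, 0]] with rank 0, so corank 2. A Groebner basis of the Jacobian ideal J(f) in C{p,q} is {p^2/5 + q^4, p^3, p*q}; counting standard monomials gives mu = 6. Corank 2; j^3 = -3*p^2*q has shape L^2 M (L != M), so D-series; mu = 6 gives D_6.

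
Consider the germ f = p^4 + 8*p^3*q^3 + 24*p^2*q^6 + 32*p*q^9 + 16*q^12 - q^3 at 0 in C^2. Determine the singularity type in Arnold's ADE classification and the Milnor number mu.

Type E6, Milnor number mu = 6.

The Hessian of f at 0 has rank 0. Corank 2; j^3 = -q^3 is a perfect cube, so E-series; the 4-jet and mu = 6 give E_6.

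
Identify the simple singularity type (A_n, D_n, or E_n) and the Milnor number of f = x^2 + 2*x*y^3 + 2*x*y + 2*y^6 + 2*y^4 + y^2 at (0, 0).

Type A_{5}, Milnor number mu = 5.

The Hessian of f at 0 has rank 1. Corank 1: A-series; mu = 5 gives A_5.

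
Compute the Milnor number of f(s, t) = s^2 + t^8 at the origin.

The Hessian of f at 0 has rank 1. Corank 1: A-series; mu = 7 gives A_7.

7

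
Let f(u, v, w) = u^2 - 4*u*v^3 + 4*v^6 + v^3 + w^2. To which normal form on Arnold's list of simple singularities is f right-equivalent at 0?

A2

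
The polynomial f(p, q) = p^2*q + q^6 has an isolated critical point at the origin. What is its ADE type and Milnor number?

The Hessian of f at 0 is [[0, 0], [0, 0]] with rank 0, so corank 2. A Groebner basis of the Jacobian ideal J(f) in C{p,q} is {p^2/6 + q^5, p^3, p*q}; counting standard monomials gives mu = 7. Corank 2; j^3 = p^2*q has shape L^2 M (L != M), so D-series; mu = 7 gives D_7.

Type D_7, Milnor number mu = 7.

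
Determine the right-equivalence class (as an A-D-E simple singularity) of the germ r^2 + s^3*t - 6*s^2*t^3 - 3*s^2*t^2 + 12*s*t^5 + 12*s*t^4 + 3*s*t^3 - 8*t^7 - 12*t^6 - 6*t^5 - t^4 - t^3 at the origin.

The Hessian of f at 0 has rank 1. Corank 2; j^3 = -t^3 is a perfect cube, so E-series; the 4-jet and mu = 7 give E_7.

E_{7}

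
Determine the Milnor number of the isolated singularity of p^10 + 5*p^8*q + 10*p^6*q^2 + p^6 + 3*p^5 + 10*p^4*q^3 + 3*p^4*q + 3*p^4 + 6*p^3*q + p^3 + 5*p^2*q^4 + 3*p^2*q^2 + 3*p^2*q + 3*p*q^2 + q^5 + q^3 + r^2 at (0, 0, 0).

The Hessian of f at 0 has rank 1. Corank 2; j^3 = (p + q)^3 is a perfect cube, so E-series; the 5-jet and mu = 8 give E_8.

8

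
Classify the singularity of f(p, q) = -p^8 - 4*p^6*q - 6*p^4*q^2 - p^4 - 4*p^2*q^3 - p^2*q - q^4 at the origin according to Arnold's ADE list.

The Hessian of f at 0 is [[0, 0], [0, 0]] with rank 0, so corank 2. A Groebner basis of the Jacobian ideal J(f) in C{p,q} is {p^3, p^2/4 + q^3, p*q}; counting standard monomials gives mu = 5. Corank 2; j^3 = -p^2*q has shape L^2 M (L != M), so D-series; mu = 5 gives D_5.

D_{5}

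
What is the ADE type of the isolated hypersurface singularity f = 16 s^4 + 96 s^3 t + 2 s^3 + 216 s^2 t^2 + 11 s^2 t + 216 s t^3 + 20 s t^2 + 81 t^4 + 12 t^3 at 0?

The Hessian of f at 0 has rank 0. Corank 2; j^3 = (s + 2*t)^2*(2*s + 3*t) has shape L^2 M (L != M), so D-series; mu = 5 gives D_5.

D_{5}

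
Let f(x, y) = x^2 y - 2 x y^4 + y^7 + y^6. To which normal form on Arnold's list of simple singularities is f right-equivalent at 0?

D_{7}

The Hessian of f at 0 has rank 0. Corank 2; j^3 = x^2*y has shape L^2 M (L != M), so D-series; mu = 7 gives D_7.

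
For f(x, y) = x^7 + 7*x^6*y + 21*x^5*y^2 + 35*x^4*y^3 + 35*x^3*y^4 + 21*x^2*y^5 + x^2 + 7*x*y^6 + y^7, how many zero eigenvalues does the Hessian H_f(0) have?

The Hessian at 0 is [[2, 0], [0, 0]] of rank 1; hence corank 1.

1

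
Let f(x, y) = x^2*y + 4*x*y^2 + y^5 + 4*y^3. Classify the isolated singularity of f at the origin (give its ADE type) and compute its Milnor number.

Type D_{6}, Milnor number mu = 6.

The Hessian of f at 0 has rank 0. Corank 2; j^3 = y*(x + 2*y)^2 has shape L^2 M (L != M), so D-series; mu = 6 gives D_6.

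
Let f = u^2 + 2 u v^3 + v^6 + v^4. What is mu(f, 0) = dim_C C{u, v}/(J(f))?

3

The Hessian of f at 0 is [[2, 0], [0, 0]] with rank 1, so corank 1. A Groebner basis of the Jacobian ideal J(f) in C{u,v} is {v^3, u}; counting standard monomials gives mu = 3. Corank 1: A-series; mu = 3 gives A_3.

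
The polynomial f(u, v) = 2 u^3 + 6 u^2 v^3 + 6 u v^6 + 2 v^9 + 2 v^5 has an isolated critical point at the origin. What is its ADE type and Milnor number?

Type E8, Milnor number mu = 8.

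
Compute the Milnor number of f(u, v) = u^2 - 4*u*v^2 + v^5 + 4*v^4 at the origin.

4

The Hessian of f at 0 is [[2, 0], [0, 0]] with rank 1, so corank 1. A Groebner basis of the Jacobian ideal J(f) in C{u,v} is {u^2, -u/2 + v^2}; counting standard monomials gives mu = 4. Corank 1: A-series; mu = 4 gives A_4.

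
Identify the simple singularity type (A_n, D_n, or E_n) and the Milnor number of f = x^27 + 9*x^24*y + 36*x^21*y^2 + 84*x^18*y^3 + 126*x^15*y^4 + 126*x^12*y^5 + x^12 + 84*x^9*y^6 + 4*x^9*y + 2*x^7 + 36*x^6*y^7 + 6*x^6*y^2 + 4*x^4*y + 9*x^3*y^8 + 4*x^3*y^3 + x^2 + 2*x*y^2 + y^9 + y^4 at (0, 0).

Type A_{8}, Milnor number mu = 8.

The Hessian of f at 0 has rank 1. Corank 1: A-series; mu = 8 gives A_8.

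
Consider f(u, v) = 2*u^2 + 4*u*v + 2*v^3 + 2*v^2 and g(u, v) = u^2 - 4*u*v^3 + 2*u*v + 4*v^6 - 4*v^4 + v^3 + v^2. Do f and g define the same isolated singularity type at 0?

Yes.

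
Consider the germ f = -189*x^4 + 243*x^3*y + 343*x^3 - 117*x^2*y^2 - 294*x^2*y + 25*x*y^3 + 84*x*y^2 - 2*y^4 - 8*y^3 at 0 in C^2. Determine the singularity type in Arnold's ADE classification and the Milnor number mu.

Type E_{7}, Milnor number mu = 7.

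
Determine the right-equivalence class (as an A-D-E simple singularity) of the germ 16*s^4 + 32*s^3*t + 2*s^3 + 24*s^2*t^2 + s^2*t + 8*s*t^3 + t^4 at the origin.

The Hessian of f at 0 has rank 0. Corank 2; j^3 = s^2*(2*s + t) has shape L^2 M (L != M), so D-series; mu = 5 gives D_5.

D5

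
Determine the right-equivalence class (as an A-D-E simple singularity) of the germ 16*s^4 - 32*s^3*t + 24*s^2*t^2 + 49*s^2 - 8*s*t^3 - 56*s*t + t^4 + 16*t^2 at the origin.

The Hessian of f at 0 has rank 1. Corank 1: A-series; mu = 3 gives A_3.

A_{3}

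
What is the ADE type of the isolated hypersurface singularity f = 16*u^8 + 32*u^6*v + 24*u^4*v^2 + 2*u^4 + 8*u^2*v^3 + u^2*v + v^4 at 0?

D5

The Hessian of f at 0 is [[0, 0], [0, 0]] with rank 0, so corank 2. A Groebner basis of the Jacobian ideal J(f) in C{u,v} is {u^3, u^2/4 + v^3, u*v}; counting standard monomials gives mu = 5. Corank 2; j^3 = u^2*v has shape L^2 M (L != M), so D-series; mu = 5 gives D_5.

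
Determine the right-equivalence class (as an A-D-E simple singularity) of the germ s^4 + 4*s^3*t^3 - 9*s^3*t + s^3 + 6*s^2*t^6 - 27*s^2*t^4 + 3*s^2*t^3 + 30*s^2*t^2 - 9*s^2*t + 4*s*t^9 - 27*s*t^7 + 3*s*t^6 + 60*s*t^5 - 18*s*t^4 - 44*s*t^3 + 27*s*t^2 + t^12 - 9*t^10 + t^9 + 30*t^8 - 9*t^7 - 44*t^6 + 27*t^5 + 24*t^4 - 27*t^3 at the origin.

E_7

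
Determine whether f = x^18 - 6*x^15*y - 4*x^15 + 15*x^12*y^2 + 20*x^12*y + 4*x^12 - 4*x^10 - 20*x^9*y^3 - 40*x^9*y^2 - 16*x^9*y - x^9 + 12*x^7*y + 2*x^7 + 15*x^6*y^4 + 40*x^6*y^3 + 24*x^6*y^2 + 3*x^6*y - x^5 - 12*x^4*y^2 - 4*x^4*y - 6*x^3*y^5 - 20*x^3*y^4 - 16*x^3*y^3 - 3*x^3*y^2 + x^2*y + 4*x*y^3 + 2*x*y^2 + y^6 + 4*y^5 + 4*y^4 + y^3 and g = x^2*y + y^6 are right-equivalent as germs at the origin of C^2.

Yes.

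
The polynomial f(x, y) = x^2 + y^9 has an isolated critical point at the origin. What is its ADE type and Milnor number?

Type A8, Milnor number mu = 8.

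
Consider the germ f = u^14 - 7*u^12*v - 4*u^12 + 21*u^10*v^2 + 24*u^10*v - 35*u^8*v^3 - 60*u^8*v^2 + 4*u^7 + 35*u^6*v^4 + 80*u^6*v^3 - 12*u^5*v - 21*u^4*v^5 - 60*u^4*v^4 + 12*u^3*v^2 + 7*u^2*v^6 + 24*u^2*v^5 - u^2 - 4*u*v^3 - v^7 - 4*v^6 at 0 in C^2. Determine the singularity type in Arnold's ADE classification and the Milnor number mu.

Type A_6, Milnor number mu = 6.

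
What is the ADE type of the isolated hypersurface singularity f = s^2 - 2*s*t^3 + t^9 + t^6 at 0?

The Hessian of f at 0 has rank 1. Corank 1: A-series; mu = 8 gives A_8.

A_8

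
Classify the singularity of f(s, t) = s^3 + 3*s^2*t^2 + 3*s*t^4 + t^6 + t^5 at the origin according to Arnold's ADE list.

E_{8}

The Hessian of f at 0 is [[0, 0], [0, 0]] with rank 0, so corank 2. A Groebner basis of the Jacobian ideal J(f) in C{s,t} is {t^4, s^3, s^2/2 + s*t^2}; counting standard monomials gives mu = 8. Corank 2; j^3 = s^3 is a perfect cube, so E-series; the 5-jet and mu = 8 give E_8.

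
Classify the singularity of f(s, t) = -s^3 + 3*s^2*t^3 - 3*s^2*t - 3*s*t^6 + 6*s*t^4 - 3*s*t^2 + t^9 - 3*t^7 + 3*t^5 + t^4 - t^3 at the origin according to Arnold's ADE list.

E_{6}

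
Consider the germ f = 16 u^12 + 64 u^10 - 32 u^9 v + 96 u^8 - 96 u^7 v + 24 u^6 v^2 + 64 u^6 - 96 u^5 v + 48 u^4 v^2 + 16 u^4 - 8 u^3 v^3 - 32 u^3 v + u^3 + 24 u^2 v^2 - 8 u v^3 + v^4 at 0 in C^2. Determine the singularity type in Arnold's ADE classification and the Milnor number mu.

The Hessian of f at 0 has rank 0. Corank 2; j^3 = u^3 is a perfect cube, so E-series; the 4-jet and mu = 6 give E_6.

Type E6, Milnor number mu = 6.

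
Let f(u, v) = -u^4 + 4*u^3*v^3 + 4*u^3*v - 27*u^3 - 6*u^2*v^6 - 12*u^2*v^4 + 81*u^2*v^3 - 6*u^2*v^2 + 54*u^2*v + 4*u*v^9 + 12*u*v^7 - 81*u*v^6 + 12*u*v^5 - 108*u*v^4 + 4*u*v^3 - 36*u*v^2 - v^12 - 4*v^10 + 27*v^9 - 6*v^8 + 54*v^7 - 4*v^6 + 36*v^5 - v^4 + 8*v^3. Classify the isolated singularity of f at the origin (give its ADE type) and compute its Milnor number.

The Hessian of f at 0 has rank 0. Corank 2; j^3 = -(3*u - 2*v)^3 is a perfect cube, so E-series; the 4-jet and mu = 6 give E_6.

Type E6, Milnor number mu = 6.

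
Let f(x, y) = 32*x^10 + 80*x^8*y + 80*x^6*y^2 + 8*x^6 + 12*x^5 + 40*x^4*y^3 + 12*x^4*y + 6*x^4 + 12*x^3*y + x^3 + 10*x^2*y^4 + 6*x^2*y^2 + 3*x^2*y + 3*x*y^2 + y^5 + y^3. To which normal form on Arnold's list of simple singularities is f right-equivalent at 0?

E8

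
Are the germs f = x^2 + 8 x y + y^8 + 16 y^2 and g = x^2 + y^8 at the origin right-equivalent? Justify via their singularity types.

Yes.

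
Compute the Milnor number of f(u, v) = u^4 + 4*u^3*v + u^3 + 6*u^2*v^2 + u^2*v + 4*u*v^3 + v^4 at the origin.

The Hessian of f at 0 is [[0, 0], [0, 0]] with rank 0, so corank 2. A Groebner basis of the Jacobian ideal J(f) in C{u,v} is {u*v^2, -u*v/4 + v^3, u^2 + u*v}; counting standard monomials gives mu = 5. Corank 2; j^3 = u^2*(u + v) has shape L^2 M (L != M), so D-series; mu = 5 gives D_5.

5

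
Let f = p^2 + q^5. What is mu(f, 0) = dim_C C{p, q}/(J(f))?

4

The Hessian of f at 0 has rank 1. Corank 1: A-series; mu = 4 gives A_4.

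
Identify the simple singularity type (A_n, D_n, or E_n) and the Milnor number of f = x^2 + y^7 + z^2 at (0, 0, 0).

The Hessian of f at 0 is [[2, 0, 0], [0, 0, 0], [0, 0, 2]] with rank 2, so corank 1. A Groebner basis of the Jacobian ideal J(f) in C{x,y,z} is {y^6, x, z}; counting standard monomials gives mu = 6. Corank 1: A-series; mu = 6 gives A_6.

Type A_{6}, Milnor number mu = 6.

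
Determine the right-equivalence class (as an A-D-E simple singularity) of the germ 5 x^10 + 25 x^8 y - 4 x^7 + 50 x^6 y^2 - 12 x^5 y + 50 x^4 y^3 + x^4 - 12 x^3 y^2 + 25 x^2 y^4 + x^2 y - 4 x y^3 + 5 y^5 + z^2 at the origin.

The Hessian of f at 0 is [[0, 0, 0], [0, 0, 0], [0, 0, 2]] with rank 1, so corank 2. A Groebner basis of the Jacobian ideal J(f) in C{x,y,z} is {x^3, x^2*y, 2*x^2 + x*y^2, -x*y/2 + y^3, z}; counting standard monomials gives mu = 6. Corank 2; j^3 = x^2*y has shape L^2 M (L != M), so D-series; mu = 6 gives D_6.

D_{6}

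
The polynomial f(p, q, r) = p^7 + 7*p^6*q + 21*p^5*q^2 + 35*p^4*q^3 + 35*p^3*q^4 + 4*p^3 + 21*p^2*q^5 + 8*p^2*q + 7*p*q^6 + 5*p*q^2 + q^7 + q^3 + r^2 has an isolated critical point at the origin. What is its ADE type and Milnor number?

Type D_{8}, Milnor number mu = 8.

The Hessian of f at 0 has rank 1. Corank 2; j^3 = (p + q)*(2*p + q)^2 has shape L^2 M (L != M), so D-series; mu = 8 gives D_8.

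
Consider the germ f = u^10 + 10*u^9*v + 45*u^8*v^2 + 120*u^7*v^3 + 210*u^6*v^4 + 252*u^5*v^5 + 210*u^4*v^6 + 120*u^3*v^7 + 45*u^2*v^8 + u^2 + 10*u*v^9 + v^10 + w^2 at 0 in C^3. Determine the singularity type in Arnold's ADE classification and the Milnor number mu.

Type A_{9}, Milnor number mu = 9.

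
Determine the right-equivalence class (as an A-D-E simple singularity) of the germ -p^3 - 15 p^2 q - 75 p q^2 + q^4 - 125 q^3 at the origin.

The Hessian of f at 0 has rank 0. Corank 2; j^3 = -(p + 5*q)^3 is a perfect cube, so E-series; the 4-jet and mu = 6 give E_6.

E_{6}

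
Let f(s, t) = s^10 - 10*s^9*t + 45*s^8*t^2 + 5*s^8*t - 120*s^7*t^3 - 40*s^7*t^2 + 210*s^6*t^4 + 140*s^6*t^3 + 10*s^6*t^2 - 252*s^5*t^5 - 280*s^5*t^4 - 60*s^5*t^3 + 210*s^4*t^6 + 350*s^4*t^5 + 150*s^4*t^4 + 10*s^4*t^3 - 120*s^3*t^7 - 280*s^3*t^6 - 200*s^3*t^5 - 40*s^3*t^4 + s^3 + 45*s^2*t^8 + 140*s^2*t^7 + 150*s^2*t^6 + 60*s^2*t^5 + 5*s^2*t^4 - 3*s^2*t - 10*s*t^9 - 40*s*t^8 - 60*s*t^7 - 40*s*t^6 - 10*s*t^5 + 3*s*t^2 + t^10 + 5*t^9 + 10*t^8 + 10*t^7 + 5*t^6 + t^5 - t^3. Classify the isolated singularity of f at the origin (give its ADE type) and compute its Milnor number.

Type E_8, Milnor number mu = 8.

The Hessian of f at 0 has rank 0. Corank 2; j^3 = (s - t)^3 is a perfect cube, so E-series; the 5-jet and mu = 8 give E_8.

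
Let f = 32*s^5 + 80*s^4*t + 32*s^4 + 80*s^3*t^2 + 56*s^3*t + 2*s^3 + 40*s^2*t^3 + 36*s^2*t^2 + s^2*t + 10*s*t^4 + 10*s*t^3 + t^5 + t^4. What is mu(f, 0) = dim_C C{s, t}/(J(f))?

5

The Hessian of f at 0 has rank 0. Corank 2; j^3 = s^2*(2*s + t) has shape L^2 M (L != M), so D-series; mu = 5 gives D_5.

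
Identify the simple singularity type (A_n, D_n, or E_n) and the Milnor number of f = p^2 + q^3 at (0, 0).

The Hessian of f at 0 is [[2, 0], [0, 0]] with rank 1, so corank 1. A Groebner basis of the Jacobian ideal J(f) in C{p,q} is {q^2, p}; counting standard monomials gives mu = 2. Corank 1: A-series; mu = 2 gives A_2.

Type A_2, Milnor number mu = 2.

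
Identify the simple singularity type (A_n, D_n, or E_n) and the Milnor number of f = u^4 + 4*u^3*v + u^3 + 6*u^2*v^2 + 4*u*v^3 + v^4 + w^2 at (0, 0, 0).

Type E6, Milnor number mu = 6.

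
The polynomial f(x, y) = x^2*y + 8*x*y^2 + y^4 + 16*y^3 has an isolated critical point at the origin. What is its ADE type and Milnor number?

The Hessian of f at 0 is [[0, 0], [0, 0]] with rank 0, so corank 2. A Groebner basis of the Jacobian ideal J(f) in C{x,y} is {x^3 - 16*x^2 + 256*y^2, x^2/4 + y^3 - 4*y^2, x*y + 4*y^2}; counting standard monomials gives mu = 5. Corank 2; j^3 = y*(x + 4*y)^2 has shape L^2 M (L != M), so D-series; mu = 5 gives D_5.

Type D5, Milnor number mu = 5.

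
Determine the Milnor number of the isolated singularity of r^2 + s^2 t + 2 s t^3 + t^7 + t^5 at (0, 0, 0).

The Hessian of f at 0 is [[0, 0, 0], [0, 0, 0], [0, 0, 2]] with rank 1, so corank 2. A Groebner basis of the Jacobian ideal J(f) in C{s,t,r} is {s^2*t^2 + s^2/7 + s*t^2/7, s^3 - s^2/7 - s*t^2/7, s*t + t^3, r}; counting standard monomials gives mu = 8. Corank 2; j^3 = s^2*t has shape L^2 M (L != M), so D-series; mu = 8 gives D_8.

8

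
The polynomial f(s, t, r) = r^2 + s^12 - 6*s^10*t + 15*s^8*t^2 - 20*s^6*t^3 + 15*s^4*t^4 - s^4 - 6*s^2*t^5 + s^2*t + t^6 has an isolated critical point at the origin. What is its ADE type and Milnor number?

Type D_{7}, Milnor number mu = 7.

The Hessian of f at 0 has rank 1. Corank 2; j^3 = s^2*t has shape L^2 M (L != M), so D-series; mu = 7 gives D_7.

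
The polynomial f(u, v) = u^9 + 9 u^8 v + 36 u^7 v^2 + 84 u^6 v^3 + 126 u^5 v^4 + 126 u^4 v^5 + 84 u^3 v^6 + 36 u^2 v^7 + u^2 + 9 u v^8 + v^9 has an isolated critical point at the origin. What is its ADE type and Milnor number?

Type A8, Milnor number mu = 8.

The Hessian of f at 0 has rank 1. Corank 1: A-series; mu = 8 gives A_8.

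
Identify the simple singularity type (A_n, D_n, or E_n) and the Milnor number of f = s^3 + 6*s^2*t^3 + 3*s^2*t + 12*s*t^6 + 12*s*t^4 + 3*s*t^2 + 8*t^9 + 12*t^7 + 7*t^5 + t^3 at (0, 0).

Type E8, Milnor number mu = 8.

The Hessian of f at 0 is [[0, 0], [0, 0]] with rank 0, so corank 2. A Groebner basis of the Jacobian ideal J(f) in C{s,t} is {s^2/4 + s*t^3 + s*t/2 + t^2/4, t^4, s^3 - 3*s*t^2 - 2*t^3, s^2*t + 2*s*t^2 + t^3}; counting standard monomials gives mu = 8. Corank 2; j^3 = (s + t)^3 is a perfect cube, so E-series; the 5-jet and mu = 8 give E_8.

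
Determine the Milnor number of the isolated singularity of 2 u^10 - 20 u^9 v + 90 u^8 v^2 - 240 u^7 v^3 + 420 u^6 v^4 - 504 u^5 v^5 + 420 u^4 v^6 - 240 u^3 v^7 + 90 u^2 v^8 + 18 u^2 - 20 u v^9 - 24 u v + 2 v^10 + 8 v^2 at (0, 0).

9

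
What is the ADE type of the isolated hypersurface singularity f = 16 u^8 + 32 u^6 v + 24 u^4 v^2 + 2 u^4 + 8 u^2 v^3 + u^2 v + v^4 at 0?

The Hessian of f at 0 has rank 0. Corank 2; j^3 = u^2*v has shape L^2 M (L != M), so D-series; mu = 5 gives D_5.

D_{5}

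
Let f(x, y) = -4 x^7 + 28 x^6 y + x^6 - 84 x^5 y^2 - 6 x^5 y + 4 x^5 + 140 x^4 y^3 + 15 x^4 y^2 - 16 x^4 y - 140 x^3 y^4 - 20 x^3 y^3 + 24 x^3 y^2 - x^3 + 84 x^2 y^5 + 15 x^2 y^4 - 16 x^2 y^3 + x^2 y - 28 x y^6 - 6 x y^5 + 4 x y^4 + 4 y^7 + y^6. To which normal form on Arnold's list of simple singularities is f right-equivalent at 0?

The Hessian of f at 0 is [[0, 0], [0, 0]] with rank 0, so corank 2. A Groebner basis of the Jacobian ideal J(f) in C{x,y} is {-x^2/2 + x*y/2 + y^4, x^3, x^2*y, -x^2/3 + x*y^2}; counting standard monomials gives mu = 7. Corank 2; j^3 = -x^2*(x - y) has shape L^2 M (L != M), so D-series; mu = 7 gives D_7.

D_7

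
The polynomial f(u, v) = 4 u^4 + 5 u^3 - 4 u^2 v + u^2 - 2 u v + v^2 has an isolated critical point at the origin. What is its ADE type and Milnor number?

Type A_{2}, Milnor number mu = 2.

The Hessian of f at 0 is [[2, -2], [-2, 2]] with rank 1, so corank 1. A Groebner basis of the Jacobian ideal J(f) in C{u,v} is {v^2, u - v}; counting standard monomials gives mu = 2. Corank 1: A-series; mu = 2 gives A_2.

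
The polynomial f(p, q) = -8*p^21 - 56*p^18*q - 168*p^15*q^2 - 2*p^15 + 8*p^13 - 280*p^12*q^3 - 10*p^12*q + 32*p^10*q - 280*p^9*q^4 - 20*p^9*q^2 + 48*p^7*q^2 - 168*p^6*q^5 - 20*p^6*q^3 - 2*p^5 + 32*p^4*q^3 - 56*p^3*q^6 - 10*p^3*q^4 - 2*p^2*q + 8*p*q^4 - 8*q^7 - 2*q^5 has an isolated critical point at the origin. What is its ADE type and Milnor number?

The Hessian of f at 0 has rank 0. Corank 2; j^3 = -2*p^2*q has shape L^2 M (L != M), so D-series; mu = 6 gives D_6.

Type D_6, Milnor number mu = 6.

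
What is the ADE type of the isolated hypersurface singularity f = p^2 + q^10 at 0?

A_{9}

The Hessian of f at 0 has rank 1. Corank 1: A-series; mu = 9 gives A_9.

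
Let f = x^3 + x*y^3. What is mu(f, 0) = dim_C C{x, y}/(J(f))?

7

The Hessian of f at 0 is [[0, 0], [0, 0]] with rank 0, so corank 2. A Groebner basis of the Jacobian ideal J(f) in C{x,y} is {x^3, x*y^2, 3*x^2 + y^3}; counting standard monomials gives mu = 7. Corank 2; j^3 = x^3 is a perfect cube, so E-series; the 4-jet and mu = 7 give E_7.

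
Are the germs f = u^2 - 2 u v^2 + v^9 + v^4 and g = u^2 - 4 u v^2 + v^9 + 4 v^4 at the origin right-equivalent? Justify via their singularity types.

Yes.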